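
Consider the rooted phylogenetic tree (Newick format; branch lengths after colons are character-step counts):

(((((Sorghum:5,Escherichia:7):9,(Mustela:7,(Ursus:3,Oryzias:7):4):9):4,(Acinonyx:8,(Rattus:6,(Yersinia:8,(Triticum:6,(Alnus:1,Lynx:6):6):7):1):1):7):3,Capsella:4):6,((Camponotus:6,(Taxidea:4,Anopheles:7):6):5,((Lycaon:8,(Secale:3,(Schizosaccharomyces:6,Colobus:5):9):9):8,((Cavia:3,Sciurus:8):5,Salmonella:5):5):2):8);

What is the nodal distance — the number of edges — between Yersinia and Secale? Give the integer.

The MRCA of Yersinia and Secale is the root of the tree.
From Yersinia up to that node: 6 branches. From Secale up to the same node: 5 branches. Total: 6 + 5 = 11.

11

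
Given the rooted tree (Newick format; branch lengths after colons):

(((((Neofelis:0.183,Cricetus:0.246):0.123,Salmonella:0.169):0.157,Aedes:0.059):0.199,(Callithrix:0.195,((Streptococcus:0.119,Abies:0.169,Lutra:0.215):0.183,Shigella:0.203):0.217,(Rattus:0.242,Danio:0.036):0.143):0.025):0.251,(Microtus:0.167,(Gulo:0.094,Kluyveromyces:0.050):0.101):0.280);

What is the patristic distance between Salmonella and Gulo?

1.251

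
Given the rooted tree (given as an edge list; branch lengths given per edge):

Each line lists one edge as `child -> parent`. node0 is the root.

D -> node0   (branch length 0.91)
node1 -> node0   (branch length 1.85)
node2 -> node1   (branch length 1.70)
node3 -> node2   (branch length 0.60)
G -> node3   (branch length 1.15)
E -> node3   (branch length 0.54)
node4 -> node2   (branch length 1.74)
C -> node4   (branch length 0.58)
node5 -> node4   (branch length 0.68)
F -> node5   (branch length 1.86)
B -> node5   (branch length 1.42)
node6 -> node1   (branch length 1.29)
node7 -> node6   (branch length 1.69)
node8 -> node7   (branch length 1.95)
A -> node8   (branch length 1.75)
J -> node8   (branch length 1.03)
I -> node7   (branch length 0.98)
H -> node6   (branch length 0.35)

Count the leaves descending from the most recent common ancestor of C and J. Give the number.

The MRCA of C and J is the node subtending (((G,E),(C,(F,B))),(((A,J),I),H)).
That clade contains 9 terminal taxa: A, B, C, E, F, G, H, I, J.

9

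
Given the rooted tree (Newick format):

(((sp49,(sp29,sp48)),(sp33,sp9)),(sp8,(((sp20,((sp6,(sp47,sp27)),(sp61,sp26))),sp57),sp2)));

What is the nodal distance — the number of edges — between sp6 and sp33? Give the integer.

10

The MRCA of sp6 and sp33 is the root of the tree.
From sp6 up to that node: 7 branches. From sp33 up to the same node: 3 branches. Total: 7 + 3 = 10.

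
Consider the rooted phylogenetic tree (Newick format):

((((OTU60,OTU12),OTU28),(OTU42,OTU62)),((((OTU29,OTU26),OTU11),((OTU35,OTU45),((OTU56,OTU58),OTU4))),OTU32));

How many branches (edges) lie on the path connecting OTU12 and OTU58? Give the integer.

The MRCA of OTU12 and OTU58 is the root of the tree.
From OTU12 up to that node: 4 branches. From OTU58 up to the same node: 6 branches. Total: 4 + 6 = 10.

10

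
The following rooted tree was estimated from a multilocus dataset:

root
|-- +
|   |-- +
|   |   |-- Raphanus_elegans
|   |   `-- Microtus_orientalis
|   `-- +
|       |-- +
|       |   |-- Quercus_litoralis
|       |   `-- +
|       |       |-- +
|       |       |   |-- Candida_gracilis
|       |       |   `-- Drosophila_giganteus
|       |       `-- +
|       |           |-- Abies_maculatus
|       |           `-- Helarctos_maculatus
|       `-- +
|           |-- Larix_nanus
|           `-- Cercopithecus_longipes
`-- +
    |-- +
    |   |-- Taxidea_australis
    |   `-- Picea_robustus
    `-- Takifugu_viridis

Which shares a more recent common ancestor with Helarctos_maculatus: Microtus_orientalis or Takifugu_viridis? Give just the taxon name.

Microtus_orientalis

The MRCA of Helarctos_maculatus and Microtus_orientalis subtends ((Raphanus_elegans,Microtus_orientalis),((Quercus_litoralis,((Candida_gracilis,Drosophila_giganteus),(Abies_maculatus,Helarctos_maculatus))),(Larix_nanus,Cercopithecus_longipes))) (9 taxa).
The MRCA of Helarctos_maculatus and Takifugu_viridis is the root, subtending the entire tree (12 taxa).
The first is nested inside the second, so Helarctos_maculatus shares a more recent common ancestor with Microtus_orientalis.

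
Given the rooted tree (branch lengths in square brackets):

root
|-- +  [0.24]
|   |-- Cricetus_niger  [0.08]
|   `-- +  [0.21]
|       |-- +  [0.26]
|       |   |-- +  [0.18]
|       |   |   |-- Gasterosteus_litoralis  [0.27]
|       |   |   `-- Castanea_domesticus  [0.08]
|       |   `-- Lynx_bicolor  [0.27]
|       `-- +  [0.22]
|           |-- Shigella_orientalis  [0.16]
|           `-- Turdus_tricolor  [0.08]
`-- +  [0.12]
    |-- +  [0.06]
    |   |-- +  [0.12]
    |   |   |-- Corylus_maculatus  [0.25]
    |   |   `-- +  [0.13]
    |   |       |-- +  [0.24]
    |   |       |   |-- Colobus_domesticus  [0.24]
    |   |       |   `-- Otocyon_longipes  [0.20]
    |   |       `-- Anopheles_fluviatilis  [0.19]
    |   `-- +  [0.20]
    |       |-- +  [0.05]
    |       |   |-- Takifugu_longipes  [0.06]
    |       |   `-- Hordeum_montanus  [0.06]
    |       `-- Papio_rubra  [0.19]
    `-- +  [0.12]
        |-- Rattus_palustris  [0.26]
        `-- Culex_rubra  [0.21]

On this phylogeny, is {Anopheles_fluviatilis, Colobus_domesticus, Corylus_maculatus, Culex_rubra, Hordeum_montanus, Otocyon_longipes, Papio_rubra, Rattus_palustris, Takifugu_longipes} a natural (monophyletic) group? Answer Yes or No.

Yes

The most recent common ancestor of these taxa subtends (((Corylus_maculatus,((Colobus_domesticus,Otocyon_longipes),Anopheles_fluviatilis)),((Takifugu_longipes,Hordeum_montanus),Papio_rubra)),(Rattus_palustris,Culex_rubra)).
That clade has exactly 9 tips — every listed taxon and nothing else — so the group is monophyletic.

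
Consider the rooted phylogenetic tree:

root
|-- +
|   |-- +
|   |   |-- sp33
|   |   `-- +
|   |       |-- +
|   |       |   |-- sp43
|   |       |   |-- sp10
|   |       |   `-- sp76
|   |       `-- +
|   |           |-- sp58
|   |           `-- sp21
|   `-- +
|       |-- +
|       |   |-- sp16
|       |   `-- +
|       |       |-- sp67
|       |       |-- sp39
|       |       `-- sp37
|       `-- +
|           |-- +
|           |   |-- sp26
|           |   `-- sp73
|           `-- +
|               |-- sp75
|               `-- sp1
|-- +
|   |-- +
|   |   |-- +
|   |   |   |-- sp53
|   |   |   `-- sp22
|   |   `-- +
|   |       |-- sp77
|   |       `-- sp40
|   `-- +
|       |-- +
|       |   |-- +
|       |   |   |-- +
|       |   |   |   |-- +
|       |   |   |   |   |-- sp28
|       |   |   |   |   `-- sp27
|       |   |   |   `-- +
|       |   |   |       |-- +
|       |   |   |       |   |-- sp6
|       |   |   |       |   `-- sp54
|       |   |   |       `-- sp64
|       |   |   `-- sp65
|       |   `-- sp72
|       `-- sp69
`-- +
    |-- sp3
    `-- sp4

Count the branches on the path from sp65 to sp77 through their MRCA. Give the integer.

7

The MRCA of sp65 and sp77 is the node subtending (((sp53,sp22),(sp77,sp40)),(((((sp28,sp27),((sp6,sp54),sp64)),sp65),sp72),sp69)).
From sp65 up to that node: 4 branches. From sp77 up to the same node: 3 branches. Total: 4 + 3 = 7.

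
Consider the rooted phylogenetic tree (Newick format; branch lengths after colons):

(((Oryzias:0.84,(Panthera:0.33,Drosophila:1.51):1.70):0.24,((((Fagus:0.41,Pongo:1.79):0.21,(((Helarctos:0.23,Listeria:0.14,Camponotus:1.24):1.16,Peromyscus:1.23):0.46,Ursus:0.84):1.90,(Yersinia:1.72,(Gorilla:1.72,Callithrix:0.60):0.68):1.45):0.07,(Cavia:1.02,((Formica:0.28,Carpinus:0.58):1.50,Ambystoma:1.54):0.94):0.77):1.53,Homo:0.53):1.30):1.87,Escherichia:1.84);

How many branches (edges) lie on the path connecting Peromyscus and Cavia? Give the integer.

The MRCA of Peromyscus and Cavia is the node subtending (((Fagus,Pongo),(((Helarctos,Listeria,Camponotus),Peromyscus),Ursus),(Yersinia,(Gorilla,Callithrix))),(Cavia,((Formica,Carpinus),Ambystoma))).
From Peromyscus up to that node: 4 branches. From Cavia up to the same node: 2 branches. Total: 4 + 2 = 6.

6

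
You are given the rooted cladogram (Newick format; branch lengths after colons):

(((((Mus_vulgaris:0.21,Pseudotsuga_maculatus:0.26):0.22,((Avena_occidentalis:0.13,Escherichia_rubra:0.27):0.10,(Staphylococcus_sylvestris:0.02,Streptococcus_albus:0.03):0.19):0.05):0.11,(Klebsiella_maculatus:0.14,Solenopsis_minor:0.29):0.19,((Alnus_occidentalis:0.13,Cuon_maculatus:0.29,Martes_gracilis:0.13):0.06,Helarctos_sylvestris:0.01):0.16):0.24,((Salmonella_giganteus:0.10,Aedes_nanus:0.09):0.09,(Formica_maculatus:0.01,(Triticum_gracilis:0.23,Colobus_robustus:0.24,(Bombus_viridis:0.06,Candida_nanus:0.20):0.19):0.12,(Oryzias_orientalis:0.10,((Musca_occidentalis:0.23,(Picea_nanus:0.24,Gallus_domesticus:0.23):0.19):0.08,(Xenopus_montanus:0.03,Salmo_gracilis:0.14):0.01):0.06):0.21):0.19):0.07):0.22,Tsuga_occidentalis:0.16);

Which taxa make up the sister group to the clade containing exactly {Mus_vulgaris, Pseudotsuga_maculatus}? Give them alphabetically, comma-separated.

The clade containing exactly {Mus_vulgaris, Pseudotsuga_maculatus} attaches to the tree at the node subtending ((Mus_vulgaris,Pseudotsuga_maculatus),((Avena_occidentalis,Escherichia_rubra),(Staphylococcus_sylvestris,Streptococcus_albus))).
The other lineage descending from that same node — the sister group — is ((Avena_occidentalis,Escherichia_rubra),(Staphylococcus_sylvestris,Streptococcus_albus)); its 4 tips in alphabetical order are the answer.

Avena_occidentalis, Escherichia_rubra, Staphylococcus_sylvestris, Streptococcus_albus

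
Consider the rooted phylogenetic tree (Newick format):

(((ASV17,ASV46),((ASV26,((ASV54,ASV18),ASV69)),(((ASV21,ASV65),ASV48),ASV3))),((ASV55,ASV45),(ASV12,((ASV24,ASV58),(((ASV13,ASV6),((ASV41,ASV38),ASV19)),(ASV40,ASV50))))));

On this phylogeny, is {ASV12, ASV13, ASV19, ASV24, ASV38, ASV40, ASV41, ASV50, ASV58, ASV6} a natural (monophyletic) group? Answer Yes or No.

Yes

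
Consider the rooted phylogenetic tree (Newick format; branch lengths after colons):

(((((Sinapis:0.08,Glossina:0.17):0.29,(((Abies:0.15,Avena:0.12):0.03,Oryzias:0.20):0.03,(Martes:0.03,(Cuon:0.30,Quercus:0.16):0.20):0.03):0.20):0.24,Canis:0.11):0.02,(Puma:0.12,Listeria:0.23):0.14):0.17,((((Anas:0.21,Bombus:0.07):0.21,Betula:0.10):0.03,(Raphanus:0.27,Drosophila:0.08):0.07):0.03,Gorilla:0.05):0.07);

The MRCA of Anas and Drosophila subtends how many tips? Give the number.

5

The MRCA of Anas and Drosophila is the node subtending (((Anas,Bombus),Betula),(Raphanus,Drosophila)).
That clade contains 5 terminal taxa: Anas, Betula, Bombus, Drosophila, Raphanus.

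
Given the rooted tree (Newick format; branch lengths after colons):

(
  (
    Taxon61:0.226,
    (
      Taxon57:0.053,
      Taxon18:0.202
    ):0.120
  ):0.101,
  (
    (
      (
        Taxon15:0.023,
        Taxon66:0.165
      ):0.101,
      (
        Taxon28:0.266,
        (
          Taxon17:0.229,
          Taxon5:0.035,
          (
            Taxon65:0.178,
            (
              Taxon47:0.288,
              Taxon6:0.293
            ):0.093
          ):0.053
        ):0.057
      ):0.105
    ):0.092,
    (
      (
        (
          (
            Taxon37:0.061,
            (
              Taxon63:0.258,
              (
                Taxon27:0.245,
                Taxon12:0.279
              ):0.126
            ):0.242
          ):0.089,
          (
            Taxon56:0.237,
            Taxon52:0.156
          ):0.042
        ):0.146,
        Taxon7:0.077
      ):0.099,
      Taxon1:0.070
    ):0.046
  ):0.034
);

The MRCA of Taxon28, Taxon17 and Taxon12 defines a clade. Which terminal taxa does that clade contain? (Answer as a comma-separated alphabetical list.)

Taxon1, Taxon12, Taxon15, Taxon17, Taxon27, Taxon28, Taxon37, Taxon47, Taxon5, Taxon52, Taxon56, Taxon6, Taxon63, Taxon65, Taxon66, Taxon7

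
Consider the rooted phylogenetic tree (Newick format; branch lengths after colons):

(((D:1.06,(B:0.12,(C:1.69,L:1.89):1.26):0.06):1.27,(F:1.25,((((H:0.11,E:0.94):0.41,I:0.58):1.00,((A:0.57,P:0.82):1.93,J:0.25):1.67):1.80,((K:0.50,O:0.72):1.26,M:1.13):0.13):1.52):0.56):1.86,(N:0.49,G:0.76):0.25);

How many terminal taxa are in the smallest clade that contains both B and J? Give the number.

14

The MRCA of B and J is the node subtending ((D,(B,(C,L))),(F,((((H,E),I),((A,P),J)),((K,O),M)))).
That clade contains 14 terminal taxa: A, B, C, D, E, F, H, I, J, K, L, M, O, P.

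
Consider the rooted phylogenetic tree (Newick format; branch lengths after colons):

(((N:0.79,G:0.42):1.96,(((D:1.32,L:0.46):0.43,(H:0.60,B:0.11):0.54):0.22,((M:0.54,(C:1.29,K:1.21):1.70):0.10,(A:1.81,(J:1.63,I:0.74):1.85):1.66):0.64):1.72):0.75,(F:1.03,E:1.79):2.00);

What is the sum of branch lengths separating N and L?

The path runs N → … → MRCA → … → L; the MRCA is the node subtending ((N,G),(((D,L),(H,B)),((M,(C,K)),(A,(J,I))))).
Branch lengths along that path: 0.79 + 1.96 + 1.72 + 0.22 + 0.43 + 0.46 = 5.58.

5.58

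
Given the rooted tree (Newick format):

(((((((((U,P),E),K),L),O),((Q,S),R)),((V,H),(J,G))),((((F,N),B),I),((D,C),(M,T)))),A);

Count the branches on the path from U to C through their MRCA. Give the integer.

12

The MRCA of U and C is the node subtending ((((((((U,P),E),K),L),O),((Q,S),R)),((V,H),(J,G))),((((F,N),B),I),((D,C),(M,T)))).
From U up to that node: 8 branches. From C up to the same node: 4 branches. Total: 8 + 4 = 12.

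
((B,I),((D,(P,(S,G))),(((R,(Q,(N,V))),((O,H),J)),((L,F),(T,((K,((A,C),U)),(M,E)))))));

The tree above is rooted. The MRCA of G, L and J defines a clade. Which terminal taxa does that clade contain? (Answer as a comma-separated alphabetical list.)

Tracing G: it sits inside (S,G).
Tracing L: it sits inside (L,F).
Tracing J: it sits inside ((O,H),J).
The smallest clade enclosing all 3 is ((D,(P,(S,G))),(((R,(Q,(N,V))),((O,H),J)),((L,F),(T,((K,((A,C),U)),(M,E)))))); the answer is its 20 terminal taxa in alphabetical order.

A, C, D, E, F, G, H, J, K, L, M, N, O, P, Q, R, S, T, U, V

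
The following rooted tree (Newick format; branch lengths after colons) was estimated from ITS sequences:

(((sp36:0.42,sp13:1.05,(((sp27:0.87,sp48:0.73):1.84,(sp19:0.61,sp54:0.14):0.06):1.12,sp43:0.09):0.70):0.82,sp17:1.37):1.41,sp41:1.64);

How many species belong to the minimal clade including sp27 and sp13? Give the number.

7

The MRCA of sp27 and sp13 is the node subtending (sp36,sp13,(((sp27,sp48),(sp19,sp54)),sp43)).
That clade contains 7 terminal taxa: sp13, sp19, sp27, sp36, sp43, sp48, sp54.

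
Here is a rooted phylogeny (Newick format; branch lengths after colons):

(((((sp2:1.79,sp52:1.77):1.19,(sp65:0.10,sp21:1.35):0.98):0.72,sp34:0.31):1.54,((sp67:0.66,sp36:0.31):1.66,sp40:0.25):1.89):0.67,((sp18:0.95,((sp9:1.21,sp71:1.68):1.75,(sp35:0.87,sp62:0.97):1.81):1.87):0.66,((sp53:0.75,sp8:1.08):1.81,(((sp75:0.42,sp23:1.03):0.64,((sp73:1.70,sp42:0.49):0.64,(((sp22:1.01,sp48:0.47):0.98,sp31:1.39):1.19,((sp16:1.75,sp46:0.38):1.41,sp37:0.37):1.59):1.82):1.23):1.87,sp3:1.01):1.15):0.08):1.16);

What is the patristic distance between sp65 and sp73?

11.84

The path runs sp65 → … → MRCA → … → sp73; the MRCA is the root of the tree.
Branch lengths along that path: 0.10 + 0.98 + 0.72 + 1.54 + 0.67 + 1.16 + 0.08 + 1.15 + 1.87 + 1.23 + 0.64 + 1.70 = 11.84.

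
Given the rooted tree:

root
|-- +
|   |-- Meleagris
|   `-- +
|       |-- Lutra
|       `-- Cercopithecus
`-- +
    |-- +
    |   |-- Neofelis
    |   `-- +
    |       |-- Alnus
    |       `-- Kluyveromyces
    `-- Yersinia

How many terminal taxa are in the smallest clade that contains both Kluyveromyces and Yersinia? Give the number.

The MRCA of Kluyveromyces and Yersinia is the node subtending ((Neofelis,(Alnus,Kluyveromyces)),Yersinia).
That clade contains 4 terminal taxa: Alnus, Kluyveromyces, Neofelis, Yersinia.

4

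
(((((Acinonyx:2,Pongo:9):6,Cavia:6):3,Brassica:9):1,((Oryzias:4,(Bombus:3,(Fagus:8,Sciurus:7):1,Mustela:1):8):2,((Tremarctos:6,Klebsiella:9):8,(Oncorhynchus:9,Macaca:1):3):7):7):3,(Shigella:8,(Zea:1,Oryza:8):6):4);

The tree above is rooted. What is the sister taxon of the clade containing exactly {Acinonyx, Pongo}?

Cavia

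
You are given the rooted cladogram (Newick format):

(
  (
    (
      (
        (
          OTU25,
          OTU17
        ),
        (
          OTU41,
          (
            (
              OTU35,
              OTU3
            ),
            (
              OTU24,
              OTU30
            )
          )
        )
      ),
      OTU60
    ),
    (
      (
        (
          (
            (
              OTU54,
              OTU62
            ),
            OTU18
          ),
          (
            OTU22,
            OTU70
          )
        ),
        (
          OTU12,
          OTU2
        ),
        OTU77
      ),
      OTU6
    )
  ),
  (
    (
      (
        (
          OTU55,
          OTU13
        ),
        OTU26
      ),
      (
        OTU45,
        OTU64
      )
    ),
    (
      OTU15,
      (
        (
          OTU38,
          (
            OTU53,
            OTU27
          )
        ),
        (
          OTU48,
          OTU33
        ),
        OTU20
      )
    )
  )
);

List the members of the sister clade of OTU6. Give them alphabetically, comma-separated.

OTU12, OTU18, OTU2, OTU22, OTU54, OTU62, OTU70, OTU77

OTU6 attaches to the tree at the node subtending (((((OTU54,OTU62),OTU18),(OTU22,OTU70)),(OTU12,OTU2),OTU77),OTU6).
The other lineage descending from that same node — the sister group — is ((((OTU54,OTU62),OTU18),(OTU22,OTU70)),(OTU12,OTU2),OTU77); its 8 tips in alphabetical order are the answer.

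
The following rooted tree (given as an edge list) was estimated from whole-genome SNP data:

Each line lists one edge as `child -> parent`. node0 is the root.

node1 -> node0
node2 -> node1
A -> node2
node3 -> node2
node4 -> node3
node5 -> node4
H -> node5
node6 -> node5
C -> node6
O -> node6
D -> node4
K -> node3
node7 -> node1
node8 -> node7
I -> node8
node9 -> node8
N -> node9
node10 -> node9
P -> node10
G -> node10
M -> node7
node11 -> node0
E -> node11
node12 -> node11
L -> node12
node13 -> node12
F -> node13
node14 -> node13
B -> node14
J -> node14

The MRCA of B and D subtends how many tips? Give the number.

The MRCA of B and D is the root, so the clade is the entire tree.
That clade contains 16 terminal taxa: A, B, C, D, E, F, G, H, I, J, K, L, M, N, O, P.

16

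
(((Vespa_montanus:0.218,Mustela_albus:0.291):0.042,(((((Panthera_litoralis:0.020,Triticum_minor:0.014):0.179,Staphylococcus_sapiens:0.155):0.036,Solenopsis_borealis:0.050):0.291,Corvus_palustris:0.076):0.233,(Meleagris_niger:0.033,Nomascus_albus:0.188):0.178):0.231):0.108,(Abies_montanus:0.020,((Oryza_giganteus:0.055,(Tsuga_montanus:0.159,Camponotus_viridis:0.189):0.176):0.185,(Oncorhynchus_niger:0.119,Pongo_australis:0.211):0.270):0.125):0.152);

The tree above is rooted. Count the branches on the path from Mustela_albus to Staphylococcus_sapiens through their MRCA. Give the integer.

The MRCA of Mustela_albus and Staphylococcus_sapiens is the node subtending ((Vespa_montanus,Mustela_albus),(((((Panthera_litoralis,Triticum_minor),Staphylococcus_sapiens),Solenopsis_borealis),Corvus_palustris),(Meleagris_niger,Nomascus_albus))).
From Mustela_albus up to that node: 2 branches. From Staphylococcus_sapiens up to the same node: 5 branches. Total: 2 + 5 = 7.

7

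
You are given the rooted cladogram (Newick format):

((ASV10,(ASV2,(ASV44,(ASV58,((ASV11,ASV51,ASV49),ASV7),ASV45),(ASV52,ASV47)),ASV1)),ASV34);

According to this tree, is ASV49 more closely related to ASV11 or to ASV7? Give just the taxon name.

The MRCA of ASV49 and ASV11 subtends (ASV11,ASV51,ASV49) (3 taxa).
The MRCA of ASV49 and ASV7 subtends ((ASV11,ASV51,ASV49),ASV7) (4 taxa).
The first is nested inside the second, so ASV49 shares a more recent common ancestor with ASV11.

ASV11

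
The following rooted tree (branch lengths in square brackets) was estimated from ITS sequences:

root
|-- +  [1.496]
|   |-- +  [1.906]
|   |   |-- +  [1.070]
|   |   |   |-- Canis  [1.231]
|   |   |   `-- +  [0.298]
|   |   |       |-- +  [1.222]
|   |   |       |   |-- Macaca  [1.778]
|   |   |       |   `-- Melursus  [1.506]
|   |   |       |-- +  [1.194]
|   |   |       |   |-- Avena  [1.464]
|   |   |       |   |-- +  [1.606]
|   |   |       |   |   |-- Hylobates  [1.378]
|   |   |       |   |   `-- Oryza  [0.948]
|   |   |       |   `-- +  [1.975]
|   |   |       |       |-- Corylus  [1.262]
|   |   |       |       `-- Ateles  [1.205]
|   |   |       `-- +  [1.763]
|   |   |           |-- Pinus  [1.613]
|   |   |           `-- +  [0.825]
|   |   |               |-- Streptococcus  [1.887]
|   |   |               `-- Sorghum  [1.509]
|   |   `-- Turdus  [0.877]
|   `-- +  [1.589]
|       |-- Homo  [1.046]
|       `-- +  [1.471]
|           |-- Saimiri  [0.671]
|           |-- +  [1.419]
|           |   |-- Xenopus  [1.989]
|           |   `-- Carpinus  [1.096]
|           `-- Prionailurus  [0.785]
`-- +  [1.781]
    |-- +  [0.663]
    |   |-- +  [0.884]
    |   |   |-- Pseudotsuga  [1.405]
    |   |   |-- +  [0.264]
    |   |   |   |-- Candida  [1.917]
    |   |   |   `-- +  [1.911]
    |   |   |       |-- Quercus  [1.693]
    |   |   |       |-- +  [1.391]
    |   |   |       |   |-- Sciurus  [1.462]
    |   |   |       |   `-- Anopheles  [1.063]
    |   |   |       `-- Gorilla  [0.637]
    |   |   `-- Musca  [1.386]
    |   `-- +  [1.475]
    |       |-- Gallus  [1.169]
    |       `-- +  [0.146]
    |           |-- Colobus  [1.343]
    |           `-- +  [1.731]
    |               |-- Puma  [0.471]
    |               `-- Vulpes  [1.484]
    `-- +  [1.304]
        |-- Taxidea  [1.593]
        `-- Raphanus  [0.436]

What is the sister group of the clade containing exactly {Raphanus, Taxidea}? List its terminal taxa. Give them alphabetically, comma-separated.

Anopheles, Candida, Colobus, Gallus, Gorilla, Musca, Pseudotsuga, Puma, Quercus, Sciurus, Vulpes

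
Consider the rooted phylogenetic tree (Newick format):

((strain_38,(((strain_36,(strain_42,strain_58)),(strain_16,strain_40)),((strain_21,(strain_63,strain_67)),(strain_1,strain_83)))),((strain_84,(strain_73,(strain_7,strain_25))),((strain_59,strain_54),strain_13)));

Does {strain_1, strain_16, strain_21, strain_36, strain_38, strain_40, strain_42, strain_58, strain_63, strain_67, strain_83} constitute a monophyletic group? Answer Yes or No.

The most recent common ancestor of these taxa subtends (strain_38,(((strain_36,(strain_42,strain_58)),(strain_16,strain_40)),((strain_21,(strain_63,strain_67)),(strain_1,strain_83)))).
That clade has exactly 11 tips — every listed taxon and nothing else — so the group is monophyletic.

Yes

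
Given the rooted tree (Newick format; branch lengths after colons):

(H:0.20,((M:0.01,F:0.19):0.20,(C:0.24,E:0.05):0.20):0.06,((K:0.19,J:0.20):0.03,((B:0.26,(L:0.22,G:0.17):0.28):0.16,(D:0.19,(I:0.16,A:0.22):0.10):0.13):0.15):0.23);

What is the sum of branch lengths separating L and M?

The path runs L → … → MRCA → … → M; the MRCA is the root of the tree.
Branch lengths along that path: 0.22 + 0.28 + 0.16 + 0.15 + 0.23 + 0.06 + 0.20 + 0.01 = 1.31.

1.31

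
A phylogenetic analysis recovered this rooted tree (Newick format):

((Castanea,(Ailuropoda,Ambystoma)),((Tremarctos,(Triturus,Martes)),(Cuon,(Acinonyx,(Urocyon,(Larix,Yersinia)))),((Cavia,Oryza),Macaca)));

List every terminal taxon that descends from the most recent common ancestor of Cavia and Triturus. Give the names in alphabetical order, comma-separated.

Acinonyx, Cavia, Cuon, Larix, Macaca, Martes, Oryza, Tremarctos, Triturus, Urocyon, Yersinia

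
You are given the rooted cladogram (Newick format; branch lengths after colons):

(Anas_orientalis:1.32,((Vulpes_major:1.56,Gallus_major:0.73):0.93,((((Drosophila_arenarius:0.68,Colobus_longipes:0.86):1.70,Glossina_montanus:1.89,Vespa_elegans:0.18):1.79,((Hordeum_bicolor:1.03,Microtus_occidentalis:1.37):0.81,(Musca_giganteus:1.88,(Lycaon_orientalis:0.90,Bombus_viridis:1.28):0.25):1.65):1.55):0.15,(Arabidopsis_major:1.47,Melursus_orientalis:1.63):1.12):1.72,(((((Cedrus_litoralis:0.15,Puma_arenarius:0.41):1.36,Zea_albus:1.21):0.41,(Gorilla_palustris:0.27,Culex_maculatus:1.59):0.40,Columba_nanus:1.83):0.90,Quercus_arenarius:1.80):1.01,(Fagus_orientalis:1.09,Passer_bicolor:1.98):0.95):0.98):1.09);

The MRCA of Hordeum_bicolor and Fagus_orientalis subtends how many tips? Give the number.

The MRCA of Hordeum_bicolor and Fagus_orientalis is the node subtending ((Vulpes_major,Gallus_major),((((Drosophila_arenarius,Colobus_longipes),Glossina_montanus,Vespa_elegans),((Hordeum_bicolor,Microtus_occidentalis),(Musca_giganteus,(Lycaon_orientalis,Bombus_viridis)))),(Arabidopsis_major,Melursus_orientalis)),(((((Cedrus_litoralis,Puma_arenarius),Zea_albus),(Gorilla_palustris,Culex_maculatus),Columba_nanus),Quercus_arenarius),(Fagus_orientalis,Passer_bicolor))).
That clade contains 22 terminal taxa: Arabidopsis_major, Bombus_viridis, Cedrus_litoralis, Colobus_longipes, Columba_nanus, Culex_maculatus, Drosophila_arenarius, Fagus_orientalis, Gallus_major, Glossina_montanus, Gorilla_palustris, Hordeum_bicolor, Lycaon_orientalis, Melursus_orientalis, Microtus_occidentalis, Musca_giganteus, Passer_bicolor, Puma_arenarius, Quercus_arenarius, Vespa_elegans, Vulpes_major, Zea_albus.

22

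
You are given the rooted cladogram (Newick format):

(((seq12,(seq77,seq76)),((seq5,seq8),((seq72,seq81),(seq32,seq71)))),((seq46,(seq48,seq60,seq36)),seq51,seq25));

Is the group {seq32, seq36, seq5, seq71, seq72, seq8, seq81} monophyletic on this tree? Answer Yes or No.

The MRCA of the listed taxa is the root, so the smallest clade containing them is the whole tree.
That clade also contains seq12, seq25, seq46, seq48, seq51, seq60, seq76, seq77, which are not in the proposed group, so the group is not monophyletic.

No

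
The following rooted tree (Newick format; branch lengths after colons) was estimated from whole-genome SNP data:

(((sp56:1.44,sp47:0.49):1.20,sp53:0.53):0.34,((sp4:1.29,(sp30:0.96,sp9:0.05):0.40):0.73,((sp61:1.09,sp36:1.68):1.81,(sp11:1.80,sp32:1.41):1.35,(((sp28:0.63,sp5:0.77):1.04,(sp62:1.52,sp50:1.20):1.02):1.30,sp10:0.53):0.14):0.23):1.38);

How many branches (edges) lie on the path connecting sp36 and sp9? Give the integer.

6

The MRCA of sp36 and sp9 is the node subtending ((sp4,(sp30,sp9)),((sp61,sp36),(sp11,sp32),(((sp28,sp5),(sp62,sp50)),sp10))).
From sp36 up to that node: 3 branches. From sp9 up to the same node: 3 branches. Total: 3 + 3 = 6.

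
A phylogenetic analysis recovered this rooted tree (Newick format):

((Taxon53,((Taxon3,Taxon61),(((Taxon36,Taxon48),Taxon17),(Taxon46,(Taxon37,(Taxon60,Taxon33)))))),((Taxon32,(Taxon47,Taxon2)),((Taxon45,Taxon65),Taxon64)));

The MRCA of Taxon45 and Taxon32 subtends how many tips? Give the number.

The MRCA of Taxon45 and Taxon32 is the node subtending ((Taxon32,(Taxon47,Taxon2)),((Taxon45,Taxon65),Taxon64)).
That clade contains 6 terminal taxa: Taxon2, Taxon32, Taxon45, Taxon47, Taxon64, Taxon65.

6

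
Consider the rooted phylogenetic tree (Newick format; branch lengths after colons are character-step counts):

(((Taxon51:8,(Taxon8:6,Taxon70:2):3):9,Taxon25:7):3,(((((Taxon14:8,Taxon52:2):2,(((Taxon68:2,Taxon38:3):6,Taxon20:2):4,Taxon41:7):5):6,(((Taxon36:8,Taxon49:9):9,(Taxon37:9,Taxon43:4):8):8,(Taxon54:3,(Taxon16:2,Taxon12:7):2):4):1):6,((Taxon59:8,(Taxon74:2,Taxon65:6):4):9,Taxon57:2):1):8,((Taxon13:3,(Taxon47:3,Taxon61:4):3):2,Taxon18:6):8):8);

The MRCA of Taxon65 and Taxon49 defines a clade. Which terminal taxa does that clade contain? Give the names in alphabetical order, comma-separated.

Taxon12, Taxon14, Taxon16, Taxon20, Taxon36, Taxon37, Taxon38, Taxon41, Taxon43, Taxon49, Taxon52, Taxon54, Taxon57, Taxon59, Taxon65, Taxon68, Taxon74

Tracing Taxon65: it sits inside (Taxon74,Taxon65).
Tracing Taxon49: it sits inside (Taxon36,Taxon49).
The smallest clade enclosing both is ((((Taxon14,Taxon52),(((Taxon68,Taxon38),Taxon20),Taxon41)),(((Taxon36,Taxon49),(Taxon37,Taxon43)),(Taxon54,(Taxon16,Taxon12)))),((Taxon59,(Taxon74,Taxon65)),Taxon57)); the answer is its 17 terminal taxa in alphabetical order.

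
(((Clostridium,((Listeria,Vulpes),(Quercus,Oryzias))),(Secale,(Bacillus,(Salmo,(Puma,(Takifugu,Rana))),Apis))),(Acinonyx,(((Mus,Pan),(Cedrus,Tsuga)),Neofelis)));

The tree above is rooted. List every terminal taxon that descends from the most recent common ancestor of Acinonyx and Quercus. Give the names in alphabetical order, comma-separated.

Acinonyx, Apis, Bacillus, Cedrus, Clostridium, Listeria, Mus, Neofelis, Oryzias, Pan, Puma, Quercus, Rana, Salmo, Secale, Takifugu, Tsuga, Vulpes

Tracing Acinonyx: it sits inside (Acinonyx,(((Mus,Pan),(Cedrus,Tsuga)),Neofelis)).
Tracing Quercus: it sits inside (Quercus,Oryzias).
The smallest clade enclosing both is the whole tree (their MRCA is the root), so the answer is all 18 tips in alphabetical order.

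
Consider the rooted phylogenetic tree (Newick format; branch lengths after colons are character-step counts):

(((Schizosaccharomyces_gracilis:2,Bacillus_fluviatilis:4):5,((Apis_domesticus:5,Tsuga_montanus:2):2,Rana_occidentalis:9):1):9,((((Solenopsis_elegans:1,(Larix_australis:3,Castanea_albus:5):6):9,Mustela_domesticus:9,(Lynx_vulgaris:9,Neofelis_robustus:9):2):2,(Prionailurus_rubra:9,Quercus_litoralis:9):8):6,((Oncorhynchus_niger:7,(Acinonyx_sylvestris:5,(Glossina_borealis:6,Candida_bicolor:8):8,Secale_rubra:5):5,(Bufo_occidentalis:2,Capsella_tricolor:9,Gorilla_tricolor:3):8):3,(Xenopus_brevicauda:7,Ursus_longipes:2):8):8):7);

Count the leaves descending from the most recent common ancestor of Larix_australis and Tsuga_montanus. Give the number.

The MRCA of Larix_australis and Tsuga_montanus is the root, so the clade is the entire tree.
That clade contains 23 terminal taxa: Acinonyx_sylvestris, Apis_domesticus, Bacillus_fluviatilis, Bufo_occidentalis, Candida_bicolor, Capsella_tricolor, Castanea_albus, Glossina_borealis, Gorilla_tricolor, Larix_australis, Lynx_vulgaris, Mustela_domesticus, Neofelis_robustus, Oncorhynchus_niger, Prionailurus_rubra, Quercus_litoralis, Rana_occidentalis, Schizosaccharomyces_gracilis, Secale_rubra, Solenopsis_elegans, Tsuga_montanus, Ursus_longipes, Xenopus_brevicauda.

23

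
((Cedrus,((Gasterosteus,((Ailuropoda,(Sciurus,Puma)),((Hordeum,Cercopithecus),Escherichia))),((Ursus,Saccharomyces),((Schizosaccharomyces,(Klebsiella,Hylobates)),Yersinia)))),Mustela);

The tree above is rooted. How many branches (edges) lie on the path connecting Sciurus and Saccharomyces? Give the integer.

8

The MRCA of Sciurus and Saccharomyces is the node subtending ((Gasterosteus,((Ailuropoda,(Sciurus,Puma)),((Hordeum,Cercopithecus),Escherichia))),((Ursus,Saccharomyces),((Schizosaccharomyces,(Klebsiella,Hylobates)),Yersinia))).
From Sciurus up to that node: 5 branches. From Saccharomyces up to the same node: 3 branches. Total: 5 + 3 = 8.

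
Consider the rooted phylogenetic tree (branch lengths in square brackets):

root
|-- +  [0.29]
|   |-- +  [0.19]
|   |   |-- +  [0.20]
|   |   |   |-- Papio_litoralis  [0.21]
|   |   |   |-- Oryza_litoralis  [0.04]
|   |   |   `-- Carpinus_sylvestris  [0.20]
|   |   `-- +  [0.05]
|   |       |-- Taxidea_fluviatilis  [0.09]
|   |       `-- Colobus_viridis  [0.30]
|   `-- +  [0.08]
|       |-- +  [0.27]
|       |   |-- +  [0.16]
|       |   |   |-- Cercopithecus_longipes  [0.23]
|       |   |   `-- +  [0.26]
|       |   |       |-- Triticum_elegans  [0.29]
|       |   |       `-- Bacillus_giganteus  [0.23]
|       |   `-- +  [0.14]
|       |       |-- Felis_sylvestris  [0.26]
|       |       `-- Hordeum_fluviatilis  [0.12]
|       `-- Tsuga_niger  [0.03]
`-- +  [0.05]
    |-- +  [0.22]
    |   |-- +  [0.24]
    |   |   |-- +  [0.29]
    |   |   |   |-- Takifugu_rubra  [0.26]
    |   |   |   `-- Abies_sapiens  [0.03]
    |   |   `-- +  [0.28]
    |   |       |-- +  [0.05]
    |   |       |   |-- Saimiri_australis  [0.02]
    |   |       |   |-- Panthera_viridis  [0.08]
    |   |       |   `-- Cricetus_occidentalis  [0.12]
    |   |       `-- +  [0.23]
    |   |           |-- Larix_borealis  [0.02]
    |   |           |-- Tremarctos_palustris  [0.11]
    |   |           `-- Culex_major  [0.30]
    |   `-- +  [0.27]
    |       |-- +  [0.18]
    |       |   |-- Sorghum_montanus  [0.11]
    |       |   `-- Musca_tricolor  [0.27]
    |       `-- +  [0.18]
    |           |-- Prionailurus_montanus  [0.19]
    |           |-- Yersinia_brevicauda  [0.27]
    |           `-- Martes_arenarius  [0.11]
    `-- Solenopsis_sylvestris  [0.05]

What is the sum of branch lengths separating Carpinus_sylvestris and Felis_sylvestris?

The path runs Carpinus_sylvestris → … → MRCA → … → Felis_sylvestris; the MRCA is the node subtending (((Papio_litoralis,Oryza_litoralis,Carpinus_sylvestris),(Taxidea_fluviatilis,Colobus_viridis)),(((Cercopithecus_longipes,(Triticum_elegans,Bacillus_giganteus)),(Felis_sylvestris,Hordeum_fluviatilis)),Tsuga_niger)).
Branch lengths along that path: 0.20 + 0.20 + 0.19 + 0.08 + 0.27 + 0.14 + 0.26 = 1.34.

1.34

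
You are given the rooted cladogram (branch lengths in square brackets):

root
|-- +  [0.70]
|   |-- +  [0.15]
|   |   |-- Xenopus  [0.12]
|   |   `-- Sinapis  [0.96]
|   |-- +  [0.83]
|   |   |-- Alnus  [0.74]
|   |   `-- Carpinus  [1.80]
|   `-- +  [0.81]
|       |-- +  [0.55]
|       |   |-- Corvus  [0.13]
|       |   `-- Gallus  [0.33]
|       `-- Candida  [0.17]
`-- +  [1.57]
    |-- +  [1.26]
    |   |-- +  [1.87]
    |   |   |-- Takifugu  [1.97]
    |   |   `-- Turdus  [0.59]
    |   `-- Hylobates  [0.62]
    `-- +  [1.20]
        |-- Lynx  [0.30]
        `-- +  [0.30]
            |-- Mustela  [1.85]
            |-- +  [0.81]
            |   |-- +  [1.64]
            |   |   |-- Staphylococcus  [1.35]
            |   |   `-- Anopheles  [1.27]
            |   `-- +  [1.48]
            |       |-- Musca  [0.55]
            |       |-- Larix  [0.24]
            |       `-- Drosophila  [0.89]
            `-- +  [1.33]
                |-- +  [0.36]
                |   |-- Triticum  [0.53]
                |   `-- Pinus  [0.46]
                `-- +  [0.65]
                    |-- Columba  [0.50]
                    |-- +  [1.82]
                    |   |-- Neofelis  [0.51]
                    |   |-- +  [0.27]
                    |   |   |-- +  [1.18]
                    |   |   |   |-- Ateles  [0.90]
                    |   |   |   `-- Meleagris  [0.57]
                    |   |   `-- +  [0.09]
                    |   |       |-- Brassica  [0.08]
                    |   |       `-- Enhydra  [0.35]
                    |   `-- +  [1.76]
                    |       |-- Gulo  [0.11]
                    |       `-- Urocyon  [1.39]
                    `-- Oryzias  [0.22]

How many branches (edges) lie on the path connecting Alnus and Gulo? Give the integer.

11

The MRCA of Alnus and Gulo is the root of the tree.
From Alnus up to that node: 3 branches. From Gulo up to the same node: 8 branches. Total: 3 + 8 = 11.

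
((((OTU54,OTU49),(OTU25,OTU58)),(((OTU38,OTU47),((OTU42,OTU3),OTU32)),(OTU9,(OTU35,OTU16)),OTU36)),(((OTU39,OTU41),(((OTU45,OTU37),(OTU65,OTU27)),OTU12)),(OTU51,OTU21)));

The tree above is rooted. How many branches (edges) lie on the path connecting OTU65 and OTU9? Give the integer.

The MRCA of OTU65 and OTU9 is the root of the tree.
From OTU65 up to that node: 6 branches. From OTU9 up to the same node: 4 branches. Total: 6 + 4 = 10.

10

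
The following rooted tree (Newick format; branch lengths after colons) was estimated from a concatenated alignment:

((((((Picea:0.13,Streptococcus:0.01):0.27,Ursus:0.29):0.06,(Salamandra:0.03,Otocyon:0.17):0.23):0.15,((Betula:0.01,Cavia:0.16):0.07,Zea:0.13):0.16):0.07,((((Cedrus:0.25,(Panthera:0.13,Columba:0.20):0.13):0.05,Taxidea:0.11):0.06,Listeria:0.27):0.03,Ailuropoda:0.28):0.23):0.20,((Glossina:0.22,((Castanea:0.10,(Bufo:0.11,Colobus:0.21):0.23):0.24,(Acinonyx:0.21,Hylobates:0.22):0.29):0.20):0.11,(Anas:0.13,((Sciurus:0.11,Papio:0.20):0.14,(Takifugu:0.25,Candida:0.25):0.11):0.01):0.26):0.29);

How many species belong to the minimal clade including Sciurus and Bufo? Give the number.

11

The MRCA of Sciurus and Bufo is the node subtending ((Glossina,((Castanea,(Bufo,Colobus)),(Acinonyx,Hylobates))),(Anas,((Sciurus,Papio),(Takifugu,Candida)))).
That clade contains 11 terminal taxa: Acinonyx, Anas, Bufo, Candida, Castanea, Colobus, Glossina, Hylobates, Papio, Sciurus, Takifugu.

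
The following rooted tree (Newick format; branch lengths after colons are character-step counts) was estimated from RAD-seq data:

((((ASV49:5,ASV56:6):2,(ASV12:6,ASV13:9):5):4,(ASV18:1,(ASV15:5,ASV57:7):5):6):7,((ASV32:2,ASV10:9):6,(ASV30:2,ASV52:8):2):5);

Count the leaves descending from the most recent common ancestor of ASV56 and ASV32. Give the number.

The MRCA of ASV56 and ASV32 is the root, so the clade is the entire tree.
That clade contains 11 terminal taxa: ASV10, ASV12, ASV13, ASV15, ASV18, ASV30, ASV32, ASV49, ASV52, ASV56, ASV57.

11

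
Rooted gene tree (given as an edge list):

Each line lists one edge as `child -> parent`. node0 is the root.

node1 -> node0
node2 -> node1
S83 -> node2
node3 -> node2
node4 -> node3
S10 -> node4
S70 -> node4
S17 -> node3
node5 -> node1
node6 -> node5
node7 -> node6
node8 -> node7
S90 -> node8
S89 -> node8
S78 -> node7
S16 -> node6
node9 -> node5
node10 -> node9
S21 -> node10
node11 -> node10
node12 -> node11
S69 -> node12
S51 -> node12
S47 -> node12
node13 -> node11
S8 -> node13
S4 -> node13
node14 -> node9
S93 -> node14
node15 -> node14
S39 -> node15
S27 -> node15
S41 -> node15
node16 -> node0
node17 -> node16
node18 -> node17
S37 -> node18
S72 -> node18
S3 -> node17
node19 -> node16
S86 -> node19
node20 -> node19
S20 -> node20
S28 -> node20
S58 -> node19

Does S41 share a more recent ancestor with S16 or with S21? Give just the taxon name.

S21

The MRCA of S41 and S21 subtends ((S21,((S69,S51,S47),(S8,S4))),(S93,(S39,S27,S41))) (10 taxa).
The MRCA of S41 and S16 subtends ((((S90,S89),S78),S16),((S21,((S69,S51,S47),(S8,S4))),(S93,(S39,S27,S41)))) (14 taxa).
The first is nested inside the second, so S41 shares a more recent common ancestor with S21.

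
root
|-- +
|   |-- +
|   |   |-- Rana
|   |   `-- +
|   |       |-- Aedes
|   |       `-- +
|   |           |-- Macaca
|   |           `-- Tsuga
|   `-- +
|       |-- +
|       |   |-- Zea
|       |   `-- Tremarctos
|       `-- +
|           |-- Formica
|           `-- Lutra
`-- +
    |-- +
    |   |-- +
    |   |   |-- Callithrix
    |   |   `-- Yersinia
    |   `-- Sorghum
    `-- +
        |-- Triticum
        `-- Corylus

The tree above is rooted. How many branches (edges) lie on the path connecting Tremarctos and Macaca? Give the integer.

7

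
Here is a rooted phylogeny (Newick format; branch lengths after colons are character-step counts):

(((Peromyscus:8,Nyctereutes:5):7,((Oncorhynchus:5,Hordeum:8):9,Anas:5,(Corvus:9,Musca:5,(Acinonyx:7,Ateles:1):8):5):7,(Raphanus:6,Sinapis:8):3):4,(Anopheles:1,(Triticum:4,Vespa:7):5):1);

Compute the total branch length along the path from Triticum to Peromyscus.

29

The path runs Triticum → … → MRCA → … → Peromyscus; the MRCA is the root of the tree.
Branch lengths along that path: 4 + 5 + 1 + 4 + 7 + 8 = 29.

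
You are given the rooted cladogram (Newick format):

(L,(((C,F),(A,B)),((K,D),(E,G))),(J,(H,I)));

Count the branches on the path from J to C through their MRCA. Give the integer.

6

The MRCA of J and C is the root of the tree.
From J up to that node: 2 branches. From C up to the same node: 4 branches. Total: 2 + 4 = 6.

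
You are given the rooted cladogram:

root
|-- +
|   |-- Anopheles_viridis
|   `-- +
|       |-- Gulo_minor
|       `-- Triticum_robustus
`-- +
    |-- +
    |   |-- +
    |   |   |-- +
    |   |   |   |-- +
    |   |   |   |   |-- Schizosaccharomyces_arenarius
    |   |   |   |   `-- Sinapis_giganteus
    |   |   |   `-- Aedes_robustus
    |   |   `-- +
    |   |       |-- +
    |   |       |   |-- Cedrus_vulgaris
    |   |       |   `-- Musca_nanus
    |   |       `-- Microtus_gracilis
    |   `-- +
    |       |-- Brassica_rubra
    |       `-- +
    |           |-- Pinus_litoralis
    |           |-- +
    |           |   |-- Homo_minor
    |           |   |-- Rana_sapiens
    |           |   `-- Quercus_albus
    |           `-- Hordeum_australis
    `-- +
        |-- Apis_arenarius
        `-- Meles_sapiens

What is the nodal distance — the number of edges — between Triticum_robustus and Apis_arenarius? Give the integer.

The MRCA of Triticum_robustus and Apis_arenarius is the root of the tree.
From Triticum_robustus up to that node: 3 branches. From Apis_arenarius up to the same node: 3 branches. Total: 3 + 3 = 6.

6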